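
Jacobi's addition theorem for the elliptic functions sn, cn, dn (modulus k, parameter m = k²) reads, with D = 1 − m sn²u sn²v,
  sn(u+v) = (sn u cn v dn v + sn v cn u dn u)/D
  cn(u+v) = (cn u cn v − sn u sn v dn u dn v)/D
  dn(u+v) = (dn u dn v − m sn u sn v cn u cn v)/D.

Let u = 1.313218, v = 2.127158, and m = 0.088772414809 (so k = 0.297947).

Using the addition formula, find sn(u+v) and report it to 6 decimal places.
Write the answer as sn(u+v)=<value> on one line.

sn u = 0.9606999697810971, cn u = 0.2775888471509602, dn u = 0.9581586476374339
sn v = 0.8785720358684932, cn v = -0.4776098593935128, dn v = 0.9651308539717989
m = k² = 0.088772414809
D = 1 − m·sn²u·sn²v = 0.9367576004200736
sn(u+v) = (sn u·cn v·dn v + sn v·cn u·dn u)/D = -0.2091629719749972/0.9367576004200736 = -0.2232839871074454

sn(u+v)=-0.223284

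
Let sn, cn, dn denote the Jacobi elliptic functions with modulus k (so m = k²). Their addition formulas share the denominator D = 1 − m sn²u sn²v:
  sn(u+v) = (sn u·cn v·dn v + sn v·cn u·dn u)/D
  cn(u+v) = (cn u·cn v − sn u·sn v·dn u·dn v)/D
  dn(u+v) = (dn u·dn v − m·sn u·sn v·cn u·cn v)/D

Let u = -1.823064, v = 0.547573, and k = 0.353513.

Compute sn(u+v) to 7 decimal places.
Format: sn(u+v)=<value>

sn u = -0.9826243872583471, cn u = -0.1856052627625574, dn u = 0.9377279665204193
sn v = 0.5178682996505235, cn v = 0.8554603580628828, dn v = 0.9830992890602594
m = k² = 0.124971441169
D = 1 − m·sn²u·sn²v = 0.9676388080357884
sn(u+v) = (sn u·cn v·dn v + sn v·cn u·dn u)/D = -0.9165230877514014/0.9676388080357884 = -0.9471747930530537

sn(u+v)=-0.9471748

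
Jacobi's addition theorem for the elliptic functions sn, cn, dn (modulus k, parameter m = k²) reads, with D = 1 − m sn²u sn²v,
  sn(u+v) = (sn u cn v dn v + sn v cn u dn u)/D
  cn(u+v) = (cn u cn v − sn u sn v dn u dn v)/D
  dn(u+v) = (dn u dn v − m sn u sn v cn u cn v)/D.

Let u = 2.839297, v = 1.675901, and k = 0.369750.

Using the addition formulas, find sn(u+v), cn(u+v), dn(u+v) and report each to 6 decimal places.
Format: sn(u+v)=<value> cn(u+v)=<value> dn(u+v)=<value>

sn u = 0.4051937589933349, cn u = -0.9142308339105892, dn u = 0.9887132294172916
sn v = 0.9990526361010792, cn v = -0.04351816057101418, dn v = 0.929270602476888
m = k² = 0.1367150625
D = 1 − m·sn²u·sn²v = 0.9775963592236998
sn(u+v) = (sn u·cn v·dn v + sn v·cn u·dn u)/D = -0.9194418818137979/0.9775963592236998 = -0.9405127925639147
cn(u+v) = (cn u·cn v − sn u·sn v·dn u·dn v)/D = -0.3321464549474152/0.9775963592236998 = -0.3397582773438003
dn(u+v) = (dn u·dn v − m·sn u·sn v·cn u·cn v)/D = 0.9165802572064461/0.9775963592236998 = 0.937585587915133

sn(u+v)=-0.940513 cn(u+v)=-0.339758 dn(u+v)=0.937586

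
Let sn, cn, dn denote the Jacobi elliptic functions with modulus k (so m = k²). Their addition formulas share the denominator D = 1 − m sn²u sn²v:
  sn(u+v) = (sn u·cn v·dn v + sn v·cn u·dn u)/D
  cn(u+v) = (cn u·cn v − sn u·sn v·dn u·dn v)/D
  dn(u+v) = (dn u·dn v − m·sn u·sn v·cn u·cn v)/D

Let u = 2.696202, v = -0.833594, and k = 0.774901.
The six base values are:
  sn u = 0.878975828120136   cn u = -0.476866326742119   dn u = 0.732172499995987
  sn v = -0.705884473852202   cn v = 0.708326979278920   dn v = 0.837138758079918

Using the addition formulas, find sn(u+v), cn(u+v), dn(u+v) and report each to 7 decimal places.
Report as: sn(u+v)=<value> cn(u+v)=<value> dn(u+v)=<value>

sn(u+v)=0.9984697 cn(u+v)=0.0553021 dn(u+v)=0.6335336

m = k² = 0.600471559801
D = 1 − m·sn²u·sn²v = 0.7688395314733588
sn(u+v) = (sn u·cn v·dn v + sn v·cn u·dn u)/D = 0.7676629526231366/0.7688395314733588 = 0.9984696691545406
cn(u+v) = (cn u·cn v − sn u·sn v·dn u·dn v)/D = 0.04251842337271982/0.7688395314733588 = 0.05530207752356336
dn(u+v) = (dn u·dn v − m·sn u·sn v·cn u·cn v)/D = 0.4870857076996355/0.7688395314733588 = 0.6335336409747468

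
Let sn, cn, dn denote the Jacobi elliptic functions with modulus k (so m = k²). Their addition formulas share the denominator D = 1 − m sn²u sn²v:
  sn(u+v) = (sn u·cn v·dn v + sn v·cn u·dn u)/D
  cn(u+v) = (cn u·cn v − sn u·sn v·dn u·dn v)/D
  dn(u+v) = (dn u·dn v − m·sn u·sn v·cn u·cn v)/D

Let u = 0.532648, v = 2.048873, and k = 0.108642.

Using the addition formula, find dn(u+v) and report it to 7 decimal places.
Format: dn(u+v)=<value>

sn u = 0.5075743393591795, cn u = 0.8616079677115878, dn u = 0.9984784180160526
sn v = 0.8912025440970859, cn v = -0.4536055835137854, dn v = 0.9953017106019432
m = k² = 0.011803084164
D = 1 − m·sn²u·sn²v = 0.9975848302794313
dn(u+v) = (dn u·dn v − m·sn u·sn v·cn u·cn v)/D = 0.9958739758250707/0.9975848302794313 = 0.9982850035381138

dn(u+v)=0.9982850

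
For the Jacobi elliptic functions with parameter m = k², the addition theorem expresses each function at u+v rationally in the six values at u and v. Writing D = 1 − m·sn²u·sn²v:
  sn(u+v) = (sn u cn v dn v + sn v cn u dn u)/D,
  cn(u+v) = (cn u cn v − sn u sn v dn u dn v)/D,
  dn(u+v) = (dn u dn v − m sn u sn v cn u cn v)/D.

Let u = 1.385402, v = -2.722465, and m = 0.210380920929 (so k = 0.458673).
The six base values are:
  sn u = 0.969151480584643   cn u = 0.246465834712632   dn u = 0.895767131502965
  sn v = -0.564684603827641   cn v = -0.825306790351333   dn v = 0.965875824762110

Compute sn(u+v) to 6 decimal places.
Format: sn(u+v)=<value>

sn(u+v)=-0.957557

m = k² = 0.210380920929
D = 1 − m·sn²u·sn²v = 0.9369911471759923
sn(u+v) = (sn u·cn v·dn v + sn v·cn u·dn u)/D = -0.8972219730306197/0.9369911471759923 = -0.9575565102560111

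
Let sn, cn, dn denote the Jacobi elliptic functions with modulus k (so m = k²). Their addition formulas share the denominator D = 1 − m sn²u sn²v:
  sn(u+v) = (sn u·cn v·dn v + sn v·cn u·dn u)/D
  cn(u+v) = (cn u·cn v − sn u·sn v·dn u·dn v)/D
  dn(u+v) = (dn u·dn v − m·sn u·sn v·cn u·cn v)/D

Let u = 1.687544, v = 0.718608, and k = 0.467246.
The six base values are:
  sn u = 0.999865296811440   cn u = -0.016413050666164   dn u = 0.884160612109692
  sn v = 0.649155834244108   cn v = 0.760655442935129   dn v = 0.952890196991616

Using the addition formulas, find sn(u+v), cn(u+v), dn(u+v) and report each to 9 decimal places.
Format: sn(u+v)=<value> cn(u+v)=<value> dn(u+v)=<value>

m = k² = 0.218318824516
D = 1 − m·sn²u·sn²v = 0.9080245113134829
sn(u+v) = (sn u·cn v·dn v + sn v·cn u·dn u)/D = 0.7153030770873232/0.9080245113134829 = 0.7877574538738136
cn(u+v) = (cn u·cn v − sn u·sn v·dn u·dn v)/D = -0.5593299751090554/0.9080245113134829 = -0.6159855467997983
dn(u+v) = (dn u·dn v − m·sn u·sn v·cn u·cn v)/D = 0.8442771065232328/0.9080245113134829 = 0.9297955022182851

sn(u+v)=0.787757454 cn(u+v)=-0.615985547 dn(u+v)=0.929795502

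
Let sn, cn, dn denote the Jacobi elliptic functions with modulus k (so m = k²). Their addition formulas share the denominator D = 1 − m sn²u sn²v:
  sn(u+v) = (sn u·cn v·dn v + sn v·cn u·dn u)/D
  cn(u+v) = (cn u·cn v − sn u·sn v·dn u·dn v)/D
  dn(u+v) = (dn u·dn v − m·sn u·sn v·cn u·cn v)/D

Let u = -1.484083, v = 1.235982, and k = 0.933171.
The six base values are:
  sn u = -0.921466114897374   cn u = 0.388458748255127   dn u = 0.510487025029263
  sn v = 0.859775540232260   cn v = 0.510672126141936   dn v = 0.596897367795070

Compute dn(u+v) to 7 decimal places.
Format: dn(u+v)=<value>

m = k² = 0.870808115241
D = 1 − m·sn²u·sn²v = 0.4534229678684193
dn(u+v) = (dn u·dn v − m·sn u·sn v·cn u·cn v)/D = 0.4415675570576853/0.4534229678684193 = 0.9738535282708168

dn(u+v)=0.9738535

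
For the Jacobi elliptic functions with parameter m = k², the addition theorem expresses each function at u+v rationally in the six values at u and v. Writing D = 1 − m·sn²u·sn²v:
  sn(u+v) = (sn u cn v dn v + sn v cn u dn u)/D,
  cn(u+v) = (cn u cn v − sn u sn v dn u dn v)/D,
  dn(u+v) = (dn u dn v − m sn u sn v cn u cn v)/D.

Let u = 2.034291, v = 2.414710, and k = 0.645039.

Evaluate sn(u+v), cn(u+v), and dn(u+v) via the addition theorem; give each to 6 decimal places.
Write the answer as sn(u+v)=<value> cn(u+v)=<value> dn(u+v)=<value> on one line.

sn u = 0.9823156391867718, cn u = -0.1872324357825961, dn u = 0.7736346801703826
sn v = 0.8819777391457358, cn v = -0.4712910646844223, dn v = 0.82239976146678
m = k² = 0.416075311521
D = 1 − m·sn²u·sn²v = 0.6876875398239667
sn(u+v) = (sn u·cn v·dn v + sn v·cn u·dn u)/D = -0.5084894232402178/0.6876875398239667 = -0.7394192766243521
cn(u+v) = (cn u·cn v − sn u·sn v·dn u·dn v)/D = -0.4629823526679721/0.6876875398239667 = -0.6732452252755454
dn(u+v) = (dn u·dn v − m·sn u·sn v·cn u·cn v)/D = 0.6044279100555883/0.6876875398239667 = 0.8789281105926521

sn(u+v)=-0.739419 cn(u+v)=-0.673245 dn(u+v)=0.878928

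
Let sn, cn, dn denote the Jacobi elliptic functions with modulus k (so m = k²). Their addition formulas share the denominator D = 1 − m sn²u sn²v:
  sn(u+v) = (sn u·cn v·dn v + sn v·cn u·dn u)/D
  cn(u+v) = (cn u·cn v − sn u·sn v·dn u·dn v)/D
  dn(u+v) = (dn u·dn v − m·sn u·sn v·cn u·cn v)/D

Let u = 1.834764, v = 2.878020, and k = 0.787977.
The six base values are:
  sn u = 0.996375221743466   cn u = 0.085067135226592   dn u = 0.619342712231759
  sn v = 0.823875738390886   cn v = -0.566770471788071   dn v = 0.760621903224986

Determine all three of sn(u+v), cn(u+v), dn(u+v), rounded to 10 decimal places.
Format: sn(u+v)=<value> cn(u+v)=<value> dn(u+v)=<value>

sn(u+v)=-0.6639131877 cn(u+v)=-0.7478096544 dn(u+v)=0.8522416520

m = k² = 0.620907752529
D = 1 − m·sn²u·sn²v = 0.5815954990828889
sn(u+v) = (sn u·cn v·dn v + sn v·cn u·dn u)/D = -0.3861289217223113/0.5815954990828889 = -0.6639131876556705
cn(u+v) = (cn u·cn v − sn u·sn v·dn u·dn v)/D = -0.4349227291865071/0.5815954990828889 = -0.7478096544287767
dn(u+v) = (dn u·dn v − m·sn u·sn v·cn u·cn v)/D = 0.4956599089074115/0.5815954990828889 = 0.8522416519539987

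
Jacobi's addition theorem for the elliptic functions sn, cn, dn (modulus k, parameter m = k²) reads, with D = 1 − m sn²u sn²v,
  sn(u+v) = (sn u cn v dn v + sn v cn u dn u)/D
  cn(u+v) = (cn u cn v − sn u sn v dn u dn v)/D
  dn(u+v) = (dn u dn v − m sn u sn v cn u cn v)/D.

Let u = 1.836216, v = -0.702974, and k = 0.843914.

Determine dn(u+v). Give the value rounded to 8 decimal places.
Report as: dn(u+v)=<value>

dn(u+v)=0.70377681

sn u = 0.9903218418490954, cn u = 0.1387899476065006, dn u = 0.5491155098526327
sn v = -0.6178719582639143, cn v = 0.7862787312341062, dn v = 0.8532935750406372
m = k² = 0.712190839396
D = 1 − m·sn²u·sn²v = 0.7333472484343174
dn(u+v) = (dn u·dn v − m·sn u·sn v·cn u·cn v)/D = 0.5161127855686259/0.7333472484343174 = 0.703776807877192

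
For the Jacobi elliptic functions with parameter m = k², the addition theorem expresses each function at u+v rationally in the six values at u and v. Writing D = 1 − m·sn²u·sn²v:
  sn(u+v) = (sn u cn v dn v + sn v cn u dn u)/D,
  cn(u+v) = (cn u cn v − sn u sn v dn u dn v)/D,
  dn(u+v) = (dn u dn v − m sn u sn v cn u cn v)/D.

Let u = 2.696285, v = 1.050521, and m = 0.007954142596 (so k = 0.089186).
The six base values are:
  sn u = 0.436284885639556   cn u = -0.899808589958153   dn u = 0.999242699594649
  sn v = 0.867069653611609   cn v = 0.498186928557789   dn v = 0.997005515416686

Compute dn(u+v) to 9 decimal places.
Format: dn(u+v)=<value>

m = k² = 0.007954142596
D = 1 − m·sn²u·sn²v = 0.9988617394571814
dn(u+v) = (dn u·dn v − m·sn u·sn v·cn u·cn v)/D = 0.997599321349248/0.9988617394571814 = 0.9987361432938462

dn(u+v)=0.998736143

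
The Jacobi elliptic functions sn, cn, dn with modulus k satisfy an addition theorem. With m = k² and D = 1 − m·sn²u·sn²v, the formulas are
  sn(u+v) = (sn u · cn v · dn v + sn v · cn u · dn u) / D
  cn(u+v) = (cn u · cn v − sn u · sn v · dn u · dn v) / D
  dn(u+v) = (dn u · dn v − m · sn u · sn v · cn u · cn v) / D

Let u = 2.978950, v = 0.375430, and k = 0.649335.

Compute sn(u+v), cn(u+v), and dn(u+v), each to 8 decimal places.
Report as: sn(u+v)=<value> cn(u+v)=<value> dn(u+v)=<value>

sn u = 0.5581968139065461, cn u = -0.8297085735031191, dn u = 0.9320006009724417
sn v = 0.3633157290903823, cn v = 0.9316660780534644, dn v = 0.9717740294916466
m = k² = 0.421635942225
D = 1 − m·sn²u·sn²v = 0.9826587367086999
sn(u+v) = (sn u·cn v·dn v + sn v·cn u·dn u)/D = 0.2244260181719449/0.9826587367086999 = 0.2283865291053469
cn(u+v) = (cn u·cn v − sn u·sn v·dn u·dn v)/D = -0.9566875954027123/0.9826587367086999 = -0.9735705384424965
dn(u+v) = (dn u·dn v − m·sn u·sn v·cn u·cn v)/D = 0.971793002372764/0.9826587367086999 = 0.988942514903669

sn(u+v)=0.22838653 cn(u+v)=-0.97357054 dn(u+v)=0.98894251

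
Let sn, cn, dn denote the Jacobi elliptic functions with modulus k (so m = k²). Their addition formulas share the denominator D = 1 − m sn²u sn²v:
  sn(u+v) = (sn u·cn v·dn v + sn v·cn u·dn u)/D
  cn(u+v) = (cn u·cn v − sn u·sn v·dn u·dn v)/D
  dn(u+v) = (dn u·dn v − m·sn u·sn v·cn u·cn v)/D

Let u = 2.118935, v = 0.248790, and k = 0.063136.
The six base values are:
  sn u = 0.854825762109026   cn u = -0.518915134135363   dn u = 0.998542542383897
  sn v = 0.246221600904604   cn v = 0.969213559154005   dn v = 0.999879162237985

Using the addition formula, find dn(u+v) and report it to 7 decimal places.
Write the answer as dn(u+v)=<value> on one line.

m = k² = 0.003986154496
D = 1 − m·sn²u·sn²v = 0.9998234118190613
dn(u+v) = (dn u·dn v − m·sn u·sn v·cn u·cn v)/D = 0.9988438430838481/0.9998234118190613 = 0.9990202582539741

dn(u+v)=0.9990203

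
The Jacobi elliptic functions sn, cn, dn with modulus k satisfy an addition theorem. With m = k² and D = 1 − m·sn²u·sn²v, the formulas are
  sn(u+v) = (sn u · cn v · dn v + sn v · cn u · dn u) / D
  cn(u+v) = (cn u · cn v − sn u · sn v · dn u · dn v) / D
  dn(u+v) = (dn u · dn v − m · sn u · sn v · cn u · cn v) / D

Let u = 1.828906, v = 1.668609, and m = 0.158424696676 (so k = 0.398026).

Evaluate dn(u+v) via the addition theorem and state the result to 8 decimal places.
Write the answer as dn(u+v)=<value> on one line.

sn u = 0.9848739718315047, cn u = -0.1732722124543819, dn u = 0.9199628955130499
sn v = 0.999637270205478, cn v = -0.02693191445367735, dn v = 0.9174367625046141
m = k² = 0.158424696676
D = 1 − m·sn²u·sn²v = 0.8464431890228153
dn(u+v) = (dn u·dn v − m·sn u·sn v·cn u·cn v)/D = 0.843279930073222/0.8464431890228153 = 0.9962628809699029

dn(u+v)=0.99626288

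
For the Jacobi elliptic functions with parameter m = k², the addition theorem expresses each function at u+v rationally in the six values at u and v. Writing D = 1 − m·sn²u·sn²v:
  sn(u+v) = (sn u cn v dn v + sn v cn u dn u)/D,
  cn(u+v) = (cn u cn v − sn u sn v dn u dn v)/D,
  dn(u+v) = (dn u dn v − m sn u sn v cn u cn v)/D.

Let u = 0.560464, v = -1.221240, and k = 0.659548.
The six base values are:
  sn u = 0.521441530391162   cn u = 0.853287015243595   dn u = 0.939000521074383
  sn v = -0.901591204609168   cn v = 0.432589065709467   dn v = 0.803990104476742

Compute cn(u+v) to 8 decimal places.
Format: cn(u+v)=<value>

m = k² = 0.435003564304
D = 1 − m·sn²u·sn²v = 0.9038557350170993
cn(u+v) = (cn u·cn v − sn u·sn v·dn u·dn v)/D = 0.7240437343226647/0.9038557350170993 = 0.8010611719014729

cn(u+v)=0.80106117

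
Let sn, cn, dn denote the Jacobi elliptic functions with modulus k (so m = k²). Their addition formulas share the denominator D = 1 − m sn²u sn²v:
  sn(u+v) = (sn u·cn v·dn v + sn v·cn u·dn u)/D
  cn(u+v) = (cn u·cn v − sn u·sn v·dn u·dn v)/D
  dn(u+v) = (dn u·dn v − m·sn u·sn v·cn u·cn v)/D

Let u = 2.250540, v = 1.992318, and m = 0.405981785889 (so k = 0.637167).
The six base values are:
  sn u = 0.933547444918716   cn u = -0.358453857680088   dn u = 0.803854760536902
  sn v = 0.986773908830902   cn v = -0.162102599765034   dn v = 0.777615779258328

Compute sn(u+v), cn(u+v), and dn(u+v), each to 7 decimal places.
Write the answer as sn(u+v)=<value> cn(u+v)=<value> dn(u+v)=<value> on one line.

m = k² = 0.405981785889
D = 1 − m·sn²u·sn²v = 0.6554798285779601
sn(u+v) = (sn u·cn v·dn v + sn v·cn u·dn u)/D = -0.4020107696696702/0.6554798285779601 = -0.6133076139685612
cn(u+v) = (cn u·cn v − sn u·sn v·dn u·dn v)/D = -0.517726903629888/0.6554798285779601 = -0.7898441432638406
dn(u+v) = (dn u·dn v − m·sn u·sn v·cn u·cn v)/D = 0.603358939419777/0.6554798285779601 = 0.9204843736057331

sn(u+v)=-0.6133076 cn(u+v)=-0.7898441 dn(u+v)=0.9204844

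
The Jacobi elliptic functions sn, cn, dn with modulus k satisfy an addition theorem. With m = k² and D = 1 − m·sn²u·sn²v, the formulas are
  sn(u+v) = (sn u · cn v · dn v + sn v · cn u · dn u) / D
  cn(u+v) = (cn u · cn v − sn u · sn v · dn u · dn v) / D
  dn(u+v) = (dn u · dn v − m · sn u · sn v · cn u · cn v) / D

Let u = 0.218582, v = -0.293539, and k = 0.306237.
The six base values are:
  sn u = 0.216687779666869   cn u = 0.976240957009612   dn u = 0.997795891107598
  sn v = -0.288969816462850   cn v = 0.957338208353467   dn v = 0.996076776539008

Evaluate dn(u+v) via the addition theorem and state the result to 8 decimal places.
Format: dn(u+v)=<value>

dn(u+v)=0.99973705

m = k² = 0.093781100169
D = 1 − m·sn²u·sn²v = 0.9996323038128057
dn(u+v) = (dn u·dn v − m·sn u·sn v·cn u·cn v)/D = 0.9993694480315771/0.9996323038128057 = 0.9997370475321515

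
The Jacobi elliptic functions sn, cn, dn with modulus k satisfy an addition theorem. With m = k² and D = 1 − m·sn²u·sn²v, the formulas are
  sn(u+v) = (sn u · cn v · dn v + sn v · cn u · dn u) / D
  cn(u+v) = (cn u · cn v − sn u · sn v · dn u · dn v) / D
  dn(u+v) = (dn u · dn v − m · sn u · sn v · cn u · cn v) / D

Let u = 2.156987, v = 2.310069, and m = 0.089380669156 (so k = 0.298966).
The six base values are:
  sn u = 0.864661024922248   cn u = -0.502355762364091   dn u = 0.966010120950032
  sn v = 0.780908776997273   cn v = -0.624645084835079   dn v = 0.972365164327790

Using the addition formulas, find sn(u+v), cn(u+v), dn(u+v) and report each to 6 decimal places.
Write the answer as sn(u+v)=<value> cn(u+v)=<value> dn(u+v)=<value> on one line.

m = k² = 0.089380669156
D = 1 − m·sn²u·sn²v = 0.9592492152392414
sn(u+v) = (sn u·cn v·dn v + sn v·cn u·dn u)/D = -0.904140509123103/0.9592492152392414 = -0.9425501681516685
cn(u+v) = (cn u·cn v − sn u·sn v·dn u·dn v)/D = -0.320451239192044/0.9592492152392414 = -0.3340646352388434
dn(u+v) = (dn u·dn v − m·sn u·sn v·cn u·cn v)/D = 0.9203765728972503/0.9592492152392414 = 0.9594759717032491

sn(u+v)=-0.942550 cn(u+v)=-0.334065 dn(u+v)=0.959476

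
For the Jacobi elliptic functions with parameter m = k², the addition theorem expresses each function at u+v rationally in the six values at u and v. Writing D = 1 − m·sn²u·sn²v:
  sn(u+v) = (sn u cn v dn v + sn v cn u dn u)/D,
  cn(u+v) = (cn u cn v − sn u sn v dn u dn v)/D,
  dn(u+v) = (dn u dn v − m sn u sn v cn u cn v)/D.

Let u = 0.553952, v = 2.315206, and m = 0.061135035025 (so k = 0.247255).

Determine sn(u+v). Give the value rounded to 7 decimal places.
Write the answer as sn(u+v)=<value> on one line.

sn(u+v)=0.3163137

sn u = 0.5246673906969194, cn u = 0.8513073059355747, dn u = 0.9915497970315928
sn v = 0.7644954975954436, cn v = -0.644629067104715, dn v = 0.9819722109146806
m = k² = 0.061135035025
D = 1 − m·sn²u·sn²v = 0.9901642343023547
sn(u+v) = (sn u·cn v·dn v + sn v·cn u·dn u)/D = 0.3132024696858664/0.9901642343023547 = 0.3163136567001343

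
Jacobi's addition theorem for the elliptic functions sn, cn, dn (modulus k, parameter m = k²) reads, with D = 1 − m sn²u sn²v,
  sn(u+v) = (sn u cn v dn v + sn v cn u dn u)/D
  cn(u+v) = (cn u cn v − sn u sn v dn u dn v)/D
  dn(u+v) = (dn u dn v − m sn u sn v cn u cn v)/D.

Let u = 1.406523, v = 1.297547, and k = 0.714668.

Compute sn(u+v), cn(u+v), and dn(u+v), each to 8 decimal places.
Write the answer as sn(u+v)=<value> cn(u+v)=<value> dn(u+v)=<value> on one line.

sn(u+v)=0.81298236 cn(u+v)=-0.58228832 dn(u+v)=0.81389465

sn u = 0.9476253198913473, cn u = 0.319384177912466, dn u = 0.7357644862809584
sn v = 0.9186127342792246, cn v = 0.3951590115637586, dn v = 0.7543233034324488
m = k² = 0.510750350224
D = 1 − m·sn²u·sn²v = 0.6129679692625702
sn(u+v) = (sn u·cn v·dn v + sn v·cn u·dn u)/D = 0.4983321464050521/0.6129679692625702 = 0.8129823602439937
cn(u+v) = (cn u·cn v − sn u·sn v·dn u·dn v)/D = -0.3569240860480179/0.6129679692625702 = -0.5822883151258535
dn(u+v) = (dn u·dn v − m·sn u·sn v·cn u·cn v)/D = 0.4988913507179514/0.6129679692625702 = 0.8138946498593419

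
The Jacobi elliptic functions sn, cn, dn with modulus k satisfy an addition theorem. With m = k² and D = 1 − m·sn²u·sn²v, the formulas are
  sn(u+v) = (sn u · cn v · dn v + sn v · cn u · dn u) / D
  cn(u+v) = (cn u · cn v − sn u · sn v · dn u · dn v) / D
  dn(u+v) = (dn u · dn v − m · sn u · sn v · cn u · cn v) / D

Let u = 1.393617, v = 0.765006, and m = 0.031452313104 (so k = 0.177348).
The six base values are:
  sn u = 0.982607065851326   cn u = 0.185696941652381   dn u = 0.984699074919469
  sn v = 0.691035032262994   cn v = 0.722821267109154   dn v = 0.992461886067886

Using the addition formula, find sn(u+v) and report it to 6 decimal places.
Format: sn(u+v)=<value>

sn(u+v)=0.843487

m = k² = 0.031452313104
D = 1 − m·sn²u·sn²v = 0.9854985147487419
sn(u+v) = (sn u·cn v·dn v + sn v·cn u·dn u)/D = 0.8312549744310752/0.9854985147487419 = 0.8434867856122626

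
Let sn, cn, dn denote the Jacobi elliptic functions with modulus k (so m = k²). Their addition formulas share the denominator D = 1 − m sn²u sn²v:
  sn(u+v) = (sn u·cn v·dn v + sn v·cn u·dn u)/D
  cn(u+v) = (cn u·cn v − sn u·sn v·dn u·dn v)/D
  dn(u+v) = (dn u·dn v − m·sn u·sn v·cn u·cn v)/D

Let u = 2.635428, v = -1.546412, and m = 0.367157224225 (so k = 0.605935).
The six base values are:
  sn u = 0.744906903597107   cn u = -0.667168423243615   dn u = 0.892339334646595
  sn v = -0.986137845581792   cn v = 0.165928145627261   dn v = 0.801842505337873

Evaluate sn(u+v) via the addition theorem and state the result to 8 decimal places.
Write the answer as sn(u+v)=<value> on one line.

m = k² = 0.367157224225
D = 1 − m·sn²u·sn²v = 0.8018786270695893
sn(u+v) = (sn u·cn v·dn v + sn v·cn u·dn u)/D = 0.6861964756773209/0.8018786270695893 = 0.8557360833833158

sn(u+v)=0.85573608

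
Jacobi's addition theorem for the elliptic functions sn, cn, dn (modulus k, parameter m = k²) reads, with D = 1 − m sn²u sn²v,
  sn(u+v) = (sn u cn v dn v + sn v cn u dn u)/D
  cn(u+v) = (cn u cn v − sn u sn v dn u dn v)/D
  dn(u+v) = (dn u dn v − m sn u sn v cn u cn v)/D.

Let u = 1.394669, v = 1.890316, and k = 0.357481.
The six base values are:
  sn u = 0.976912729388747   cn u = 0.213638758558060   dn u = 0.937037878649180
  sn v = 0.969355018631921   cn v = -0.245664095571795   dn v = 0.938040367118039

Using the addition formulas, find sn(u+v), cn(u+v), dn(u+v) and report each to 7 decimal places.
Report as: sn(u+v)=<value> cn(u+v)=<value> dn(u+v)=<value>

sn(u+v)=-0.0350911 cn(u+v)=-0.9993841 dn(u+v)=0.9999213

m = k² = 0.127792665361
D = 1 − m·sn²u·sn²v = 0.8854003762710227
sn(u+v) = (sn u·cn v·dn v + sn v·cn u·dn u)/D = -0.03106967866237585/0.8854003762710227 = -0.03509110623289974
cn(u+v) = (cn u·cn v − sn u·sn v·dn u·dn v)/D = -0.8848550736525644/0.8854003762710227 = -0.999384117476034
dn(u+v) = (dn u·dn v − m·sn u·sn v·cn u·cn v)/D = 0.8853307093142344/0.8854003762710227 = 0.9999213158717171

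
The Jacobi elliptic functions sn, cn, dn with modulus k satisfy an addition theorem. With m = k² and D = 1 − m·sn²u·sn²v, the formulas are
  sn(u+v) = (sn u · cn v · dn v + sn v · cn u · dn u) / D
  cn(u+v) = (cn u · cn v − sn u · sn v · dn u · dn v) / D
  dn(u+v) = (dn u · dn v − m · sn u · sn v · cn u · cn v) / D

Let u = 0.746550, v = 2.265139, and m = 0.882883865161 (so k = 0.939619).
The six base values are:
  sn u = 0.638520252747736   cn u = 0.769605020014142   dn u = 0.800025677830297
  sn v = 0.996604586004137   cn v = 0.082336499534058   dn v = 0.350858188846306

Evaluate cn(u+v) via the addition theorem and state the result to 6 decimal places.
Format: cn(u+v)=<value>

cn(u+v)=-0.179390

m = k² = 0.882883865161
D = 1 − m·sn²u·sn²v = 0.6424813543550352
cn(u+v) = (cn u·cn v − sn u·sn v·dn u·dn v)/D = -0.1152546573987697/0.6424813543550352 = -0.1793898867531648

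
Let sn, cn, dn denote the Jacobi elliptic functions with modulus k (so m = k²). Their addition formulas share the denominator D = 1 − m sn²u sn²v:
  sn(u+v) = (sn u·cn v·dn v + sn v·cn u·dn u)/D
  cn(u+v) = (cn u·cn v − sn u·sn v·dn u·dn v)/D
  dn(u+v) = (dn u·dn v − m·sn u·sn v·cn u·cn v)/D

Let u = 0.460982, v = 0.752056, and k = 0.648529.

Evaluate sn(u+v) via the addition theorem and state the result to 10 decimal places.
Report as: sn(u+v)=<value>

sn u = 0.438946094296687, cn u = 0.8985133979533549, dn u = 0.9586257902922704
sn v = 0.6635950790354384, cn v = 0.7480919536259899, dn v = 0.9026570269705319
m = k² = 0.420589863841
D = 1 − m·sn²u·sn²v = 0.9643148526989924
sn(u+v) = (sn u·cn v·dn v + sn v·cn u·dn u)/D = 0.8679870657636928/0.9643148526989924 = 0.9001075357641847

sn(u+v)=0.9001075358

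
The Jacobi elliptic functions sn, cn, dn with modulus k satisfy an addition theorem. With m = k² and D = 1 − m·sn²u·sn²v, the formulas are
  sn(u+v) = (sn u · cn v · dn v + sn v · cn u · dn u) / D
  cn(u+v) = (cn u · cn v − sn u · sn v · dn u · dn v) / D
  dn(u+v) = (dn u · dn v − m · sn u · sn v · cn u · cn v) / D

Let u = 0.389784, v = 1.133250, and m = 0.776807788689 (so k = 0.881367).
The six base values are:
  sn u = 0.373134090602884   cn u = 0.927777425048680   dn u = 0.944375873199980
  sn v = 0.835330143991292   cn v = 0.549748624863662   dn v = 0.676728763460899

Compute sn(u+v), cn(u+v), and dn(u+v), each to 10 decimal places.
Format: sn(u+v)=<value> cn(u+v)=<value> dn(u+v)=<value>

m = k² = 0.776807788689
D = 1 − m·sn²u·sn²v = 0.9245325392698128
sn(u+v) = (sn u·cn v·dn v + sn v·cn u·dn u)/D = 0.8707090663306379/0.9245325392698128 = 0.9417830409931443
cn(u+v) = (cn u·cn v − sn u·sn v·dn u·dn v)/D = 0.3108474512977657/0.9245325392698128 = 0.3362212124445832
dn(u+v) = (dn u·dn v − m·sn u·sn v·cn u·cn v)/D = 0.5155926725607091/0.9245325392698128 = 0.5576793143137173

sn(u+v)=0.9417830410 cn(u+v)=0.3362212124 dn(u+v)=0.5576793143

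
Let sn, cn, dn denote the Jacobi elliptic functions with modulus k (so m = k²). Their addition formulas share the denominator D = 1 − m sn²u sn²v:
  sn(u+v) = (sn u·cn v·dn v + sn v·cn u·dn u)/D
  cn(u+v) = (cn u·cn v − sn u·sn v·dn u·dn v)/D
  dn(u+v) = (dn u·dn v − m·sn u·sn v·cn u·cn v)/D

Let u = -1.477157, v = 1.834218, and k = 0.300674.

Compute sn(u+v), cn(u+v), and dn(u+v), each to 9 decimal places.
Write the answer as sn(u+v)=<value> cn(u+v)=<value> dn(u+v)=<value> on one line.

sn u = -0.992193211329057, cn u = 0.1247101896098841, dn u = 0.9544638175953294
sn v = 0.9768268983539024, cn v = -0.2140308637843963, dn v = 0.9558956641482999
m = k² = 0.090404854276
D = 1 − m·sn²u·sn²v = 0.9150781448331261
sn(u+v) = (sn u·cn v·dn v + sn v·cn u·dn u)/D = 0.3192670123994439/0.9150781448331261 = 0.3488958994400042
cn(u+v) = (cn u·cn v − sn u·sn v·dn u·dn v)/D = 0.8575759942680118/0.9150781448331261 = 0.9371614862732839
dn(u+v) = (dn u·dn v − m·sn u·sn v·cn u·cn v)/D = 0.9100290739912105/0.9150781448331261 = 0.9944823610197396

sn(u+v)=0.348895899 cn(u+v)=0.937161486 dn(u+v)=0.994482361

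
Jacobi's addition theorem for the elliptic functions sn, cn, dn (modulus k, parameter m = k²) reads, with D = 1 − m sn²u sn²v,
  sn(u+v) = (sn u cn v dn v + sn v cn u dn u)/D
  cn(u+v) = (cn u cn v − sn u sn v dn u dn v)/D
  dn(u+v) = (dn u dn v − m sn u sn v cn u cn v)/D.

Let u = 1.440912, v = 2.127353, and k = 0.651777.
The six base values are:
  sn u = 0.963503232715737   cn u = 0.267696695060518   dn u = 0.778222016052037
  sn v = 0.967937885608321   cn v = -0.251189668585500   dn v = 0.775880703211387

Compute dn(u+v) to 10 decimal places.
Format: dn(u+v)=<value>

dn(u+v)=0.9998972415

m = k² = 0.424813257729
D = 1 − m·sn²u·sn²v = 0.6305128053770953
dn(u+v) = (dn u·dn v − m·sn u·sn v·cn u·cn v)/D = 0.6304480148499046/0.6305128053770953 = 0.9998972415363524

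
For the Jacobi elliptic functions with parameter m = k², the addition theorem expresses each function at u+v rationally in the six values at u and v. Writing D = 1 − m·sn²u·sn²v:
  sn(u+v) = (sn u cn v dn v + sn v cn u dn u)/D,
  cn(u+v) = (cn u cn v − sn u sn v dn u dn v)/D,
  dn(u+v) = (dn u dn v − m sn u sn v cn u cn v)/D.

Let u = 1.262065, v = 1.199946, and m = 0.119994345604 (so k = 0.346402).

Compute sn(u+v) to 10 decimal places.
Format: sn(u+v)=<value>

sn(u+v)=0.6978297213

sn u = 0.9434430375539711, cn u = 0.3315346661978749, dn u = 0.9450898693133092
sn v = 0.9223357714177752, cn v = 0.3863893434907043, dn v = 0.9475866277996846
m = k² = 0.119994345604
D = 1 − m·sn²u·sn²v = 0.9091405185074819
sn(u+v) = (sn u·cn v·dn v + sn v·cn u·dn u)/D = 0.6344252746342967/0.9091405185074819 = 0.6978297212798525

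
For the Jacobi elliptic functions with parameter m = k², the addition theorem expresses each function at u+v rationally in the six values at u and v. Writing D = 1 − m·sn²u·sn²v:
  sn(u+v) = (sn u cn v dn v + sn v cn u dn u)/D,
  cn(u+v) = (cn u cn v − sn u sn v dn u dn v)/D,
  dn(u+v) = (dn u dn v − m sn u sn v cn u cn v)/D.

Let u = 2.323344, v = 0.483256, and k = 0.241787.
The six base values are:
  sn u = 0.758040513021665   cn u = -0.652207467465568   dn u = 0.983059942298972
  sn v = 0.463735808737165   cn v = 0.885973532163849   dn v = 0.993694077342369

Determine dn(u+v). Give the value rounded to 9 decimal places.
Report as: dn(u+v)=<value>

m = k² = 0.058460953369
D = 1 − m·sn²u·sn²v = 0.9927757628812876
dn(u+v) = (dn u·dn v − m·sn u·sn v·cn u·cn v)/D = 0.9887358926290481/0.9927757628812876 = 0.9959307323936729

dn(u+v)=0.995930732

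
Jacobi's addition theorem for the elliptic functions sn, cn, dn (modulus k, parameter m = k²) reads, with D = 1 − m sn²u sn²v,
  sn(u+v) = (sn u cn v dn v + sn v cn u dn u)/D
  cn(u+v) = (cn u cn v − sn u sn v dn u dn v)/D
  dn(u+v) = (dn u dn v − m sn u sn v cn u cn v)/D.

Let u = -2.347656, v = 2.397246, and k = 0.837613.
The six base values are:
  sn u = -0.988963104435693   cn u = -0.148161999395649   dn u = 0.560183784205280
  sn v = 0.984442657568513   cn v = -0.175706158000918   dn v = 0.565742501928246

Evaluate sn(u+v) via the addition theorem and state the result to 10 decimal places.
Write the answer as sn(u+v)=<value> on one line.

sn(u+v)=0.0495554433

m = k² = 0.701595537769
D = 1 − m·sn²u·sn²v = 0.3349905059466223
sn(u+v) = (sn u·cn v·dn v + sn v·cn u·dn u)/D = 0.01660060301748876/0.3349905059466223 = 0.04955544328212667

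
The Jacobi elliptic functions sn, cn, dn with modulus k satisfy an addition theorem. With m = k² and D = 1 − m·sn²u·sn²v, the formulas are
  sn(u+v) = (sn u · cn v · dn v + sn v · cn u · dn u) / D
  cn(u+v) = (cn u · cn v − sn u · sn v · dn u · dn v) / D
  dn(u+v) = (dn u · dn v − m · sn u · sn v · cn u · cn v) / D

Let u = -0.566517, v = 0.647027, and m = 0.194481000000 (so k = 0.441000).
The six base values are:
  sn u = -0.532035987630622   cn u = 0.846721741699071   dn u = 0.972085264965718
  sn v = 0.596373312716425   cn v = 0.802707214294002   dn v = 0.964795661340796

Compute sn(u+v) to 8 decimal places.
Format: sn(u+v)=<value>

m = k² = 0.194481
D = 1 − m·sn²u·sn²v = 0.9804207703788975
sn(u+v) = (sn u·cn v·dn v + sn v·cn u·dn u)/D = 0.07883192322483875/0.9804207703788975 = 0.08040621497071409

sn(u+v)=0.08040621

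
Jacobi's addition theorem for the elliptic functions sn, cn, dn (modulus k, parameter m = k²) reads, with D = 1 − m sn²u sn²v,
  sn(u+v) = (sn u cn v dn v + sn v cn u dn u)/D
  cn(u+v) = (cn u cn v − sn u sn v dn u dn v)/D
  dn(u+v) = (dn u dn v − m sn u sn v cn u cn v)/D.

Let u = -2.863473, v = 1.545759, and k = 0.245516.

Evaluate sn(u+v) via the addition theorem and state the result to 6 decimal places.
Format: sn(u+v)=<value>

sn(u+v)=-0.963957

sn u = -0.3210078466209687, cn u = -0.9470765346094098, dn u = 0.9968894522447089
sn v = 0.9988467326597028, cn v = 0.04801254685013361, dn v = 0.9694642062062622
m = k² = 0.060278106256
D = 1 − m·sn²u·sn²v = 0.9938028985910616
sn(u+v) = (sn u·cn v·dn v + sn v·cn u·dn u)/D = -0.9579835471019552/0.9938028985910616 = -0.9639572881706339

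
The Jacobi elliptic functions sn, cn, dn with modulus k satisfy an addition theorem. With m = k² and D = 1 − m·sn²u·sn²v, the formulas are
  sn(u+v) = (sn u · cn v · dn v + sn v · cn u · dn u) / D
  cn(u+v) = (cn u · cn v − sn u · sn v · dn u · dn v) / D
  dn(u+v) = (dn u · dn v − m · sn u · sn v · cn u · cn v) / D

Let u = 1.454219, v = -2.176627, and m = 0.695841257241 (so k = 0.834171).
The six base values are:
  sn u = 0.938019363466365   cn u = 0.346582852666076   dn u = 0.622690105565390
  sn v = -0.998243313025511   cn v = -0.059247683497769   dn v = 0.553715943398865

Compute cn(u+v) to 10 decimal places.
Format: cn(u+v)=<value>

m = k² = 0.695841257241
D = 1 − m·sn²u·sn²v = 0.3898921660828038
cn(u+v) = (cn u·cn v − sn u·sn v·dn u·dn v)/D = 0.302320538415485/0.3898921660828038 = 0.7753952623692351

cn(u+v)=0.7753952624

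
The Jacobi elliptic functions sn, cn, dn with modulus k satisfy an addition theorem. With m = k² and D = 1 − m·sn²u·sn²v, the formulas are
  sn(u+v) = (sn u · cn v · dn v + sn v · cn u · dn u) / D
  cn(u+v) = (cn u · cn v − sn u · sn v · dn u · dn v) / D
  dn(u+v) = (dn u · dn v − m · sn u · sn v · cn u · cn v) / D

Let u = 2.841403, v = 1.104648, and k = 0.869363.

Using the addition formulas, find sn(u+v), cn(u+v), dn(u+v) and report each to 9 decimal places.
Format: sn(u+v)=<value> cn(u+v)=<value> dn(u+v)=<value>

sn(u+v)=0.371750347 cn(u+v)=-0.928332742 dn(u+v)=0.946335465

sn u = 0.9386075500714748, cn u = -0.3449867634400251, dn u = 0.5780650633024845
sn v = 0.8264964340366287, cn v = 0.5629419548450236, dn v = 0.6955006985617842
m = k² = 0.755792025769
D = 1 − m·sn²u·sn²v = 0.5451665880865923
sn(u+v) = (sn u·cn v·dn v + sn v·cn u·dn u)/D = 0.2026658682653345/0.5451665880865923 = 0.3717503469474247
cn(u+v) = (cn u·cn v − sn u·sn v·dn u·dn v)/D = -0.5060959934698498/0.5451665880865923 = -0.9283327418250793
dn(u+v) = (dn u·dn v − m·sn u·sn v·cn u·cn v)/D = 0.5159104763825354/0.5451665880865923 = 0.9463354645288536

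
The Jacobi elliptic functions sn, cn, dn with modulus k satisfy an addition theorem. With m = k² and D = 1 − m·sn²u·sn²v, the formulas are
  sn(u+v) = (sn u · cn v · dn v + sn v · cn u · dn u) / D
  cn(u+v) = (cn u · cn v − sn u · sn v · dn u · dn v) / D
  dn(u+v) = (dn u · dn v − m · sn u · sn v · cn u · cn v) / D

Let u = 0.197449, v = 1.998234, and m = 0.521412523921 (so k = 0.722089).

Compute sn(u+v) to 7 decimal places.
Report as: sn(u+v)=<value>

sn u = 0.1955182748629821, cn u = 0.9807000582209646, dn u = 0.9899837155580798
sn v = 0.9962182789825167, cn v = -0.08688579067438191, dn v = 0.6946392535292609
m = k² = 0.521412523921
D = 1 − m·sn²u·sn²v = 0.9802182283749525
sn(u+v) = (sn u·cn v·dn v + sn v·cn u·dn u)/D = 0.95540513634049/0.9802182283749525 = 0.9746861552701395

sn(u+v)=0.9746862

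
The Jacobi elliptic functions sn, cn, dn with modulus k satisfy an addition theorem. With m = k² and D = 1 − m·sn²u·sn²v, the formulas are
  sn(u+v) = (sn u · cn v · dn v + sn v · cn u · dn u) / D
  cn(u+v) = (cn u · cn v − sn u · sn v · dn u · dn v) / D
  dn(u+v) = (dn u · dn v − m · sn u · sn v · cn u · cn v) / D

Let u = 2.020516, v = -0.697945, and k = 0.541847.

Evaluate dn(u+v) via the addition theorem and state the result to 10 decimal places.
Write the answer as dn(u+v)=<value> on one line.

sn u = 0.965858853281192, cn u = -0.2590688625411027, dn u = 0.8521192180675824
sn v = -0.6310628147990732, cn v = 0.7757317344145917, dn v = 0.9397219711807146
m = k² = 0.293598171409
D = 1 − m·sn²u·sn²v = 0.890924840460012
dn(u+v) = (dn u·dn v − m·sn u·sn v·cn u·cn v)/D = 0.7647912846642644/0.890924840460012 = 0.8584240217944524

dn(u+v)=0.8584240218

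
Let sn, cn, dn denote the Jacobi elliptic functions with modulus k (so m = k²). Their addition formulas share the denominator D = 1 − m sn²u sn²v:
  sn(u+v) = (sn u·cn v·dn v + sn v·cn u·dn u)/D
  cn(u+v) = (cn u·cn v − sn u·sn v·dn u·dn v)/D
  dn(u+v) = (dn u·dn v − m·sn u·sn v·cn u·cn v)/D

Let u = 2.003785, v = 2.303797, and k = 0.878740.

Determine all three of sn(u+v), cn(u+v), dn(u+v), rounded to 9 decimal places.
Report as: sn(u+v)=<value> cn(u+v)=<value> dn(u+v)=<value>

sn(u+v)=0.088750419 cn(u+v)=-0.996053896 dn(u+v)=0.996954255

sn u = 0.9956526177680209, cn u = 0.09314432205823022, dn u = 0.4842678765150467
sn v = 0.9987281551274084, cn v = -0.05041896623100497, dn v = 0.4793526466121107
m = k² = 0.7721839876
D = 1 − m·sn²u·sn²v = 0.236461293372188
sn(u+v) = (sn u·cn v·dn v + sn v·cn u·dn u)/D = 0.02098603884900287/0.236461293372188 = 0.0887504189363078
cn(u+v) = (cn u·cn v − sn u·sn v·dn u·dn v)/D = -0.2355281924455671/0.236461293372188 = -0.9960538956997407
dn(u+v) = (dn u·dn v − m·sn u·sn v·cn u·cn v)/D = 0.2357410926386223/0.236461293372188 = 0.9969542552893338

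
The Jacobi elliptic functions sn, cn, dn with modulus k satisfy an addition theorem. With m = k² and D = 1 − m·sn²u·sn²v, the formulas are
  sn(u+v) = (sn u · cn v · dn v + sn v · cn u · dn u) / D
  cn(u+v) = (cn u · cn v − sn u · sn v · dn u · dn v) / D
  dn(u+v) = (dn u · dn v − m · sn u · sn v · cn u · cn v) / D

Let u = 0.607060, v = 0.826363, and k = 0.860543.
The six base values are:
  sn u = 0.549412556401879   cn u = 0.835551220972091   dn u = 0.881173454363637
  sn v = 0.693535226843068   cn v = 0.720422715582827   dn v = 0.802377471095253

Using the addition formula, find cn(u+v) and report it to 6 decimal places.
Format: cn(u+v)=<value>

cn(u+v)=0.372606

m = k² = 0.740534254849
D = 1 − m·sn²u·sn²v = 0.8924824488771868
cn(u+v) = (cn u·cn v − sn u·sn v·dn u·dn v)/D = 0.3325440959536813/0.8924824488771868 = 0.3726057541770686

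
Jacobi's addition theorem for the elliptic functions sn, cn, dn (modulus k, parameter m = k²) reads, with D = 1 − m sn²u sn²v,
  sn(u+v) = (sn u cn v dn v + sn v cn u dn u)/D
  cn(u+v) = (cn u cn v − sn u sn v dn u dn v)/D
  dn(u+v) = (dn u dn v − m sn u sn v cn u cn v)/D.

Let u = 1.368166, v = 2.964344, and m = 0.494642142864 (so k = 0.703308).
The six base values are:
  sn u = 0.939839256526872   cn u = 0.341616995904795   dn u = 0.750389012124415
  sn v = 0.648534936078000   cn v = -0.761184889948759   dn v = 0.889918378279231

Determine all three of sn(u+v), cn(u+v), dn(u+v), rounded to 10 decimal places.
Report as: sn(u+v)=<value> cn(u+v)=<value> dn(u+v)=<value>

sn(u+v)=-0.5762941209 cn(u+v)=-0.8172423669 dn(u+v)=0.9141783017

m = k² = 0.494642142864
D = 1 − m·sn²u·sn²v = 0.8162340560269121
sn(u+v) = (sn u·cn v·dn v + sn v·cn u·dn u)/D = -0.4703908877487114/0.8162340560269121 = -0.5762941208779974
cn(u+v) = (cn u·cn v − sn u·sn v·dn u·dn v)/D = -0.667061051884401/0.8162340560269121 = -0.8172423668909096
dn(u+v) = (dn u·dn v − m·sn u·sn v·cn u·cn v)/D = 0.7461834631651198/0.8162340560269121 = 0.9141783017450049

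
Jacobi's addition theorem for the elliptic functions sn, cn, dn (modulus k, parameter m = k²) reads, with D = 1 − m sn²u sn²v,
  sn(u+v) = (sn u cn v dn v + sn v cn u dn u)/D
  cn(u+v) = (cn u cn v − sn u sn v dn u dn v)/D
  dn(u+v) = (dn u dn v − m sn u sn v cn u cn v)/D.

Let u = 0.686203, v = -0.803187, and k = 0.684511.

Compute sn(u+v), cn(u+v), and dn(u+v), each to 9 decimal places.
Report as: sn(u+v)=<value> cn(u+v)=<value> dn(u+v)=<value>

sn(u+v)=-0.116593566 cn(u+v)=0.993179712 dn(u+v)=0.996810128

sn u = 0.6158010370208867, cn u = 0.7879016961550473, dn u = 0.9068179042515485
sn v = -0.6946321522102698, cn v = 0.7193651180838063, dn v = 0.8797247209718978
m = k² = 0.468555309121
D = 1 − m·sn²u·sn²v = 0.9142663215062261
sn(u+v) = (sn u·cn v·dn v + sn v·cn u·dn u)/D = -0.1065975707230231/0.9142663215062261 = -0.1165935660272456
cn(u+v) = (cn u·cn v − sn u·sn v·dn u·dn v)/D = 0.9080307618998797/0.9142663215062261 = 0.9931797120164358
dn(u+v) = (dn u·dn v − m·sn u·sn v·cn u·cn v)/D = 0.911349928920982/0.9142663215062261 = 0.9968101279499836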